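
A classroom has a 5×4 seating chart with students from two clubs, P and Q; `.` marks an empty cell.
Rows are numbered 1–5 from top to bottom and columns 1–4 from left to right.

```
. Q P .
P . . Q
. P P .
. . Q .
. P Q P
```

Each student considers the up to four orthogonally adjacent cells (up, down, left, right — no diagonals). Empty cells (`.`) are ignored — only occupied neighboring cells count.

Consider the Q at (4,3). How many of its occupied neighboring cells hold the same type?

1

Occupied neighbors of (4,3): (3,3)=P, (5,3)=Q.
Same type (Q): 1 of 2.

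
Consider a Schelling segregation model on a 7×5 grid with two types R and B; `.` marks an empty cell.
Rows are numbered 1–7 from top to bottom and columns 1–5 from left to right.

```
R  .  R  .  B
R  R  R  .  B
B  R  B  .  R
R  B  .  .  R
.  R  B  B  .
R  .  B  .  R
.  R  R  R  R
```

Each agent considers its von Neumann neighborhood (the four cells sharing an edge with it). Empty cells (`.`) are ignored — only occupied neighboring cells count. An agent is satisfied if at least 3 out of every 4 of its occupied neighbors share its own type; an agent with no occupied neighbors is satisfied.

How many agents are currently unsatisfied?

(1,1)R 1/1 ✓
(1,3)R 1/1 ✓
(1,5)B 1/1 ✓
(2,1)R 2/3 ✗
(2,2)R 3/3 ✓
(2,3)R 2/3 ✗
(2,5)B 1/2 ✗
(3,1)B 0/3 ✗
(3,2)R 1/4 ✗
(3,3)B 0/2 ✗
(3,5)R 1/2 ✗
(4,1)R 0/2 ✗
(4,2)B 0/3 ✗
(4,5)R 1/1 ✓
(5,2)R 0/2 ✗
(5,3)B 2/3 ✗
(5,4)B 1/1 ✓
(6,1)R 0/0 ✓
(6,3)B 1/2 ✗
(6,5)R 1/1 ✓
(7,2)R 1/1 ✓
(7,3)R 2/3 ✗
(7,4)R 2/2 ✓
(7,5)R 2/2 ✓
Unsatisfied: (2,1), (2,3), (2,5), (3,1), (3,2), (3,3), (3,5), (4,1), (4,2), (5,2), (5,3), (6,3), (7,3) — 13 in total.

13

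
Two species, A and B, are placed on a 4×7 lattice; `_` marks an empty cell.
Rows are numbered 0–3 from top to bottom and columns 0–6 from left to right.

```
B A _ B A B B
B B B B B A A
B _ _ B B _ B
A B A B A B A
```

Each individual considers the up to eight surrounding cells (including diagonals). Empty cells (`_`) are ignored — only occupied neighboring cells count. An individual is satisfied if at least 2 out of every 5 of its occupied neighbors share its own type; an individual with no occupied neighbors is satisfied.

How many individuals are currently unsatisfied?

(0,0)B 2/3 ✓
(0,1)A 0/4 ✗
(0,3)B 3/4 ✓
(0,4)A 1/5 ✗
(0,5)B 2/5 ✓
(0,6)B 1/3 ✗
(1,0)B 3/4 ✓
(1,1)B 4/5 ✓
(1,2)B 4/5 ✓
(1,3)B 5/6 ✓
(1,4)B 5/7 ✓
(1,5)A 2/7 ✗
(1,6)A 1/4 ✗
(2,0)B 3/4 ✓
(2,3)B 5/7 ✓
(2,4)B 5/7 ✓
(2,6)B 1/4 ✗
(3,0)A 0/2 ✗
(3,1)B 1/3 ✗
(3,2)A 0/3 ✗
(3,3)B 2/4 ✓
(3,4)A 0/4 ✗
(3,5)B 2/4 ✓
(3,6)A 0/2 ✗
Unsatisfied: (0,1), (0,4), (0,6), (1,5), (1,6), (2,6), (3,0), (3,1), (3,2), (3,4), (3,6) — 11 in total.

11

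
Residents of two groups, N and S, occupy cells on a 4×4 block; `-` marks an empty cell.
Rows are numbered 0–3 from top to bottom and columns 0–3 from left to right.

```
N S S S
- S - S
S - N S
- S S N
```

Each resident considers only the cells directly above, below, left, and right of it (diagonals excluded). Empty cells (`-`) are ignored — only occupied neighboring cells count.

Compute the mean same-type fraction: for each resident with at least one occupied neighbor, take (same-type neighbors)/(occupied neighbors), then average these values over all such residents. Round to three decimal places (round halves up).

0.576

(0,0)N 0/1
(0,1)S 2/3
(0,2)S 2/2
(0,3)S 2/2
(1,1)S 1/1
(1,3)S 2/2
(2,0)S — no occupied neighbors
(2,2)N 0/2
(2,3)S 1/3
(3,1)S 1/1
(3,2)S 1/3
(3,3)N 0/2
Sum over 11 residents: 0/1 + 2/3 + 2/2 + 2/2 + 1/1 + 2/2 + 0/2 + 1/3 + 1/1 + 1/3 + 0/2 = 19/3; mean = 19/3 ÷ 11 = 19/33 = 0.575757… → 0.576.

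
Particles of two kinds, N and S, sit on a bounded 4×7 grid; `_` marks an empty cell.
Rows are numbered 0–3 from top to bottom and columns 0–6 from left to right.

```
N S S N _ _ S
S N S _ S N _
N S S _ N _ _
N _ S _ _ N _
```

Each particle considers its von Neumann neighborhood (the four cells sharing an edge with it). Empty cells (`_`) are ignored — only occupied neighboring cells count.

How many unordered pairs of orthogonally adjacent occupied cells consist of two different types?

11

Scan each occupied cell's neighbors to the right and below so each pair is counted once.
Row 0: N(0,0)–S(0,1)≠ N(0,0)–S(1,0)≠ S(0,1)–S(0,2)= S(0,1)–N(1,1)≠ S(0,2)–N(0,3)≠ S(0,2)–S(1,2)=  → 4/6 unlike.
Row 1: S(1,0)–N(1,1)≠ S(1,0)–N(2,0)≠ N(1,1)–S(1,2)≠ N(1,1)–S(2,1)≠ S(1,2)–S(2,2)= S(1,4)–N(1,5)≠ S(1,4)–N(2,4)≠  → 6/7 unlike.
Row 2: N(2,0)–S(2,1)≠ N(2,0)–N(3,0)= S(2,1)–S(2,2)= S(2,2)–S(3,2)=  → 1/4 unlike.
Total adjacent occupied pairs: 17; unlike-type pairs: 11.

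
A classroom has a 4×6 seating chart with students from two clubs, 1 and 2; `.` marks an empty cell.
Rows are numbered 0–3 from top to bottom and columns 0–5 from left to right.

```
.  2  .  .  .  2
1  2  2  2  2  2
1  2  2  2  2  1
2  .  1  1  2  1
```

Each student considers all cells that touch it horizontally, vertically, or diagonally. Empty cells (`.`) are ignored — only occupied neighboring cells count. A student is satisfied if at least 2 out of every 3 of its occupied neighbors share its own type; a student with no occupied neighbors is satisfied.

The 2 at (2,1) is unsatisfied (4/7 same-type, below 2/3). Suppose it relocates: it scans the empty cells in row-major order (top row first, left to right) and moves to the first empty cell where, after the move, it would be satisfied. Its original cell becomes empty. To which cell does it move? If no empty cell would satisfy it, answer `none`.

(0,0)

Vacating (2,1). Empty cells in order:
  (0,0): 2/3 same-type → satisfied — stop here.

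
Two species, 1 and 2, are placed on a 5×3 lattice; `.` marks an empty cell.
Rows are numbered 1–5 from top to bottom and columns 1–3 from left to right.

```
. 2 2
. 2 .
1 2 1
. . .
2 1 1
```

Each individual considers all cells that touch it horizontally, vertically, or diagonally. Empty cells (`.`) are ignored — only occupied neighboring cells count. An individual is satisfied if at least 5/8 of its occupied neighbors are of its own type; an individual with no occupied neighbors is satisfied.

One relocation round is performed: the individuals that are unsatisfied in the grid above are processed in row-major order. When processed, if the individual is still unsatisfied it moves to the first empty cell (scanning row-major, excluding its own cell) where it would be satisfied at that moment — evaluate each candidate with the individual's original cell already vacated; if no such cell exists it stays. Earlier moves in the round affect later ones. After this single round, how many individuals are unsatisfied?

1

Initially unsatisfied (in order): (2,2), (3,1), (3,2), (3,3), (5,1), (5,2).
  (2,2) → (1,1).
  (3,1) → (4,3).
  (3,2) → (2,1).
  (3,3): now satisfied by earlier moves; stays.
  (5,1) → (2,2).
  (5,2): now satisfied by earlier moves; stays.
Resulting grid:
2 2 2
2 2 .
. . 1
. . 1
. 1 1
Unsatisfied now: (3,3).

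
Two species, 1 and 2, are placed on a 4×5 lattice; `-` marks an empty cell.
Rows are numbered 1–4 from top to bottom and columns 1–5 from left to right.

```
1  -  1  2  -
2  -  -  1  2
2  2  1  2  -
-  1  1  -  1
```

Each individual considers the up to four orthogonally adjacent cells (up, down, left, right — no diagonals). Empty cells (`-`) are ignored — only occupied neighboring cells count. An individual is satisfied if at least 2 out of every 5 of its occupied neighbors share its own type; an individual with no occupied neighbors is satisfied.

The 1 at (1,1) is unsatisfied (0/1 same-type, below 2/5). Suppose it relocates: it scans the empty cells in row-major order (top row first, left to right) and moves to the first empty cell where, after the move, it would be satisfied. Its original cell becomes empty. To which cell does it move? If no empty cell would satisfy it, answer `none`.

(1,2)

Vacating (1,1). Empty cells in order:
  (1,2): 1/1 same-type → satisfied — stop here.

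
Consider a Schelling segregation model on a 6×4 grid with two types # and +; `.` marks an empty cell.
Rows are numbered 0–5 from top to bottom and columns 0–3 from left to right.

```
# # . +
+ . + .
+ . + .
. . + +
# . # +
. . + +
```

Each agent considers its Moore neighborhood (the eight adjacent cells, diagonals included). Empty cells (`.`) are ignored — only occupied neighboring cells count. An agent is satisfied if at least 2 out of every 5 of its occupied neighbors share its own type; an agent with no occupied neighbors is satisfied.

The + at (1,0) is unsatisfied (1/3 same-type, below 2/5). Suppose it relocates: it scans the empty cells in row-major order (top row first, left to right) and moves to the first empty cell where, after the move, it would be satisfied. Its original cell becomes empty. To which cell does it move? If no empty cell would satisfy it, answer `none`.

Vacating (1,0). Empty cells in order:
  (0,2): 2/3 same-type → satisfied — stop here.

(0,2)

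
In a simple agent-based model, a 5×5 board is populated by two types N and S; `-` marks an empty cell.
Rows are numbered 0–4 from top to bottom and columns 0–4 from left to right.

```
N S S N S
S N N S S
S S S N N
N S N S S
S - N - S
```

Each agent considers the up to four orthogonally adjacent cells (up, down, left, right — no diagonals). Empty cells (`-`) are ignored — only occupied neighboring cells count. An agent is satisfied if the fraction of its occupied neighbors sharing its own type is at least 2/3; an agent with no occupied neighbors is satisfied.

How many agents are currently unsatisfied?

17

Row 0: (0,0)N 0/2 unhappy · (0,1)S 1/3 unhappy · (0,2)S 1/3 unhappy · (0,3)N 0/3 unhappy · (0,4)S 1/2 unhappy
Row 1: (1,0)S 1/3 unhappy · (1,1)N 1/4 unhappy · (1,2)N 1/4 unhappy · (1,3)S 1/4 unhappy · (1,4)S 2/3 ok
Row 2: (2,0)S 2/3 ok · (2,1)S 3/4 ok · (2,2)S 1/4 unhappy · (2,3)N 1/4 unhappy · (2,4)N 1/3 unhappy
Row 3: (3,0)N 0/3 unhappy · (3,1)S 1/3 unhappy · (3,2)N 1/4 unhappy · (3,3)S 1/3 unhappy · (3,4)S 2/3 ok
Row 4: (4,0)S 0/1 unhappy · (4,2)N 1/1 ok · (4,4)S 1/1 ok
Unsatisfied: (0,0), (0,1), (0,2), (0,3), (0,4), (1,0), (1,1), (1,2), (1,3), (2,2), (2,3), (2,4), (3,0), (3,1), (3,2), (3,3), (4,0) — 17 in total.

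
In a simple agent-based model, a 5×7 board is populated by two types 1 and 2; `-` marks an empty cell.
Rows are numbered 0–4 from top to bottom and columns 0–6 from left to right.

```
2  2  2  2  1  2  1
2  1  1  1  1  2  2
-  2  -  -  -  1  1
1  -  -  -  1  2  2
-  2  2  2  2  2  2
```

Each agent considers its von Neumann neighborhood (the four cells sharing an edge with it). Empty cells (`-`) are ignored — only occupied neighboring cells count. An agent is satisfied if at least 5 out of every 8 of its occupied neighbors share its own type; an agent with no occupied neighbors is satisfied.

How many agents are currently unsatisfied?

13

Row 0: (0,0)2 2/2 ok · (0,1)2 2/3 ok · (0,2)2 2/3 ok · (0,3)2 1/3 unhappy · (0,4)1 1/3 unhappy · (0,5)2 1/3 unhappy · (0,6)1 0/2 unhappy
Row 1: (1,0)2 1/2 unhappy · (1,1)1 1/4 unhappy · (1,2)1 2/3 ok · (1,3)1 2/3 ok · (1,4)1 2/3 ok · (1,5)2 2/4 unhappy · (1,6)2 1/3 unhappy
Row 2: (2,1)2 0/1 unhappy · (2,5)1 1/3 unhappy · (2,6)1 1/3 unhappy
Row 3: (3,0)1 0/0 ok · (3,4)1 0/2 unhappy · (3,5)2 2/4 unhappy · (3,6)2 2/3 ok
Row 4: (4,1)2 1/1 ok · (4,2)2 2/2 ok · (4,3)2 2/2 ok · (4,4)2 2/3 ok · (4,5)2 3/3 ok · (4,6)2 2/2 ok
Unsatisfied: (0,3), (0,4), (0,5), (0,6), (1,0), (1,1), (1,5), (1,6), (2,1), (2,5), (2,6), (3,4), (3,5) — 13 in total.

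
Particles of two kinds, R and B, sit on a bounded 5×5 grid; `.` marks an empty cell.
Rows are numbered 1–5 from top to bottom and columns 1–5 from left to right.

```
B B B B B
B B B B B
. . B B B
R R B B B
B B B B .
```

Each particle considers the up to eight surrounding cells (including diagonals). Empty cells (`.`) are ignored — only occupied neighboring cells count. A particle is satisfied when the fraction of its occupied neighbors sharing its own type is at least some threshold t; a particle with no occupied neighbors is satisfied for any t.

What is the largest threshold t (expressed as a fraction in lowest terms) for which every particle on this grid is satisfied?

Row 1: (1,1)B 3/3 · (1,2)B 5/5 · (1,3)B 5/5 · (1,4)B 5/5 · (1,5)B 3/3
Row 2: (2,1)B 3/3 · (2,2)B 6/6 · (2,3)B 7/7 · (2,4)B 8/8 · (2,5)B 5/5
Row 3: (3,3)B 6/7 · (3,4)B 8/8 · (3,5)B 5/5
Row 4: (4,1)R 1/3 · (4,2)R 1/6 · (4,3)B 6/7 · (4,4)B 7/7 · (4,5)B 4/4
Row 5: (5,1)B 1/3 · (5,2)B 3/5 · (5,3)B 4/5 · (5,4)B 4/4
The smallest same-type fraction is 1/6 at (4,2), which reduces to 1/6. Any threshold above that leaves this particle unsatisfied.

1/6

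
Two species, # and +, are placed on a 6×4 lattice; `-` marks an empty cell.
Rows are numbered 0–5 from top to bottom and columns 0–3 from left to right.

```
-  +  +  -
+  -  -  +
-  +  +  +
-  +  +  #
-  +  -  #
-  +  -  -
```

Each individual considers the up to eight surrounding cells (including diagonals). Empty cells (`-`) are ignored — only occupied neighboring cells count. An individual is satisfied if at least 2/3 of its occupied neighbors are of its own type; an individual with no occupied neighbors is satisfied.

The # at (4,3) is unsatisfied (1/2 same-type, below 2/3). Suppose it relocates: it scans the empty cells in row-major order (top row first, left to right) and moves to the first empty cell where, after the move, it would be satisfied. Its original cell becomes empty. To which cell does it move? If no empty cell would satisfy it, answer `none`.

(5,3)

Vacating (4,3). Empty cells in order:
  (0,0): 0/2 same-type → still unsatisfied.
  (0,3): 0/2 same-type → still unsatisfied.
  (1,1): 0/5 same-type → still unsatisfied.
  (1,2): 0/6 same-type → still unsatisfied.
  (2,0): 0/3 same-type → still unsatisfied.
  (3,0): 0/3 same-type → still unsatisfied.
  (4,0): 0/3 same-type → still unsatisfied.
  (4,2): 1/5 same-type → still unsatisfied.
  (5,0): 0/2 same-type → still unsatisfied.
  (5,2): 0/2 same-type → still unsatisfied.
  (5,3): 0/0 same-type → satisfied — stop here.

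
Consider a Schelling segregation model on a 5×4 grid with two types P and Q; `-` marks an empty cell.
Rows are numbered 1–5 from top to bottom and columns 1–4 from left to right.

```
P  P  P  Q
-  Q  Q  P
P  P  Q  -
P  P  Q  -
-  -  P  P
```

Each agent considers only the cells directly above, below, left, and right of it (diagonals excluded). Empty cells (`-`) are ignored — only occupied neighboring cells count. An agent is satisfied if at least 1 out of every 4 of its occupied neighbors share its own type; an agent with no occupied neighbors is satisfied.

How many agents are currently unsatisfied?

2

Row 1: (1,1)P 1/1 ok · (1,2)P 2/3 ok · (1,3)P 1/3 ok · (1,4)Q 0/2 unhappy
Row 2: (2,2)Q 1/3 ok · (2,3)Q 2/4 ok · (2,4)P 0/2 unhappy
Row 3: (3,1)P 2/2 ok · (3,2)P 2/4 ok · (3,3)Q 2/3 ok
Row 4: (4,1)P 2/2 ok · (4,2)P 2/3 ok · (4,3)Q 1/3 ok
Row 5: (5,3)P 1/2 ok · (5,4)P 1/1 ok
Unsatisfied: (1,4), (2,4) — 2 in total.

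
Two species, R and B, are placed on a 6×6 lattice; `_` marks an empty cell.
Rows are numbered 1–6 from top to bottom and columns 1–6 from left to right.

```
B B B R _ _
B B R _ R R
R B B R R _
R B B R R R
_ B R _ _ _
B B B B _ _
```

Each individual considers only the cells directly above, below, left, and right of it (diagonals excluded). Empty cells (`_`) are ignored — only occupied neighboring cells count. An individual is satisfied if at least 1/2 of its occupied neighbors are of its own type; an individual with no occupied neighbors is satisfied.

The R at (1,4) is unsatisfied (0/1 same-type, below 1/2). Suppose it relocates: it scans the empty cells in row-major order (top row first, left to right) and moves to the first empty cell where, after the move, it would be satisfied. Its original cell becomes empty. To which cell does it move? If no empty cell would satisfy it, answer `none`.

Vacating (1,4). Empty cells in order:
  (1,5): 1/1 same-type → satisfied — stop here.

(1,5)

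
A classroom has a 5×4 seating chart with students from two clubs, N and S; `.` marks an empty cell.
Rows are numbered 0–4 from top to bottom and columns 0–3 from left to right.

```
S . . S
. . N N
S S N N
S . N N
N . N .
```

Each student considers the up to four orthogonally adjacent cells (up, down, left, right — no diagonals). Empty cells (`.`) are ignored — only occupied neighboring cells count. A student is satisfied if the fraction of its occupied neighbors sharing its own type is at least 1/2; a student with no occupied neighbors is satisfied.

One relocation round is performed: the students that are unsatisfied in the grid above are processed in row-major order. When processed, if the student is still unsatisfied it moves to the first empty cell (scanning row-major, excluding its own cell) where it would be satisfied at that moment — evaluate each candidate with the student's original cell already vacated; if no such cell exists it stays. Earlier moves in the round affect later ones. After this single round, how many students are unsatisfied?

Initially unsatisfied (in order): (0,3), (4,0).
  (0,3) → (0,1).
  (4,0) → (0,2).
Resulting grid:
S S N .
. . N N
S S N N
S . N N
. . N .
All satisfied now.

0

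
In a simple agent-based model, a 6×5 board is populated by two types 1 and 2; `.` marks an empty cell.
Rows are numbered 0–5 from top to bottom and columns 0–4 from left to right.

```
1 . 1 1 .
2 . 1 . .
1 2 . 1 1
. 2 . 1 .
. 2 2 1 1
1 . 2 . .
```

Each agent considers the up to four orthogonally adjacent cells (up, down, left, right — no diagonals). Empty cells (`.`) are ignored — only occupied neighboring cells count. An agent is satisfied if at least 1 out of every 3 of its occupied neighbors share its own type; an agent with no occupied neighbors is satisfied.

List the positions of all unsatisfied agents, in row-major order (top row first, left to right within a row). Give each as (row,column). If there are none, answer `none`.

(0,0)1 0/1 not
(0,2)1 2/2 satisfied
(0,3)1 1/1 satisfied
(1,0)2 0/2 not
(1,2)1 1/1 satisfied
(2,0)1 0/2 not
(2,1)2 1/2 satisfied
(2,3)1 2/2 satisfied
(2,4)1 1/1 satisfied
(3,1)2 2/2 satisfied
(3,3)1 2/2 satisfied
(4,1)2 2/2 satisfied
(4,2)2 2/3 satisfied
(4,3)1 2/3 satisfied
(4,4)1 1/1 satisfied
(5,0)1 0/0 satisfied
(5,2)2 1/1 satisfied

(0,0), (1,0), (2,0)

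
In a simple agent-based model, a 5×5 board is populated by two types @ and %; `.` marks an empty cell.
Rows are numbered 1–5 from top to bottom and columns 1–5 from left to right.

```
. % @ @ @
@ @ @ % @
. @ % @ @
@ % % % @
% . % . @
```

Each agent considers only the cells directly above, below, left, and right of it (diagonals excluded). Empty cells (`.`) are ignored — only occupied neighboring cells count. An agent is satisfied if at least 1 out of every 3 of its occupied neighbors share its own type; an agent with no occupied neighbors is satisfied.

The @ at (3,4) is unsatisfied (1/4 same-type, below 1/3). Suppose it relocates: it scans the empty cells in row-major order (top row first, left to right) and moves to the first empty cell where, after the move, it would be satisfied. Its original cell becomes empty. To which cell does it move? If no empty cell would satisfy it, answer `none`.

(1,1)

Vacating (3,4). Empty cells in order:
  (1,1): 1/2 same-type → satisfied — stop here.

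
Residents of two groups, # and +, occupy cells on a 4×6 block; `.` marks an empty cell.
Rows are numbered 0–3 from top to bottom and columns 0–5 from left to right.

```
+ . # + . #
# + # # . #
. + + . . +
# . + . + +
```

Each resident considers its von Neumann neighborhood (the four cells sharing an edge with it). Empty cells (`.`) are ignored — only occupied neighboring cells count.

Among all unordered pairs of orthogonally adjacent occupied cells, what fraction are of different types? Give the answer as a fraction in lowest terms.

Scan each occupied cell's neighbors to the right and below so each pair is counted once.
Row 0: +(0,0)–#(1,0)≠ #(0,2)–+(0,3)≠ #(0,2)–#(1,2)= +(0,3)–#(1,3)≠ #(0,5)–#(1,5)=  → 3/5 unlike.
Row 1: #(1,0)–+(1,1)≠ +(1,1)–#(1,2)≠ +(1,1)–+(2,1)= #(1,2)–#(1,3)= #(1,2)–+(2,2)≠ #(1,5)–+(2,5)≠  → 4/6 unlike.
Row 2: +(2,1)–+(2,2)= +(2,2)–+(3,2)= +(2,5)–+(3,5)=  → 0/3 unlike.
Row 3: +(3,4)–+(3,5)=  → 0/1 unlike.
Total adjacent occupied pairs: 15; unlike-type pairs: 7.
7/15 is already in lowest terms.

7/15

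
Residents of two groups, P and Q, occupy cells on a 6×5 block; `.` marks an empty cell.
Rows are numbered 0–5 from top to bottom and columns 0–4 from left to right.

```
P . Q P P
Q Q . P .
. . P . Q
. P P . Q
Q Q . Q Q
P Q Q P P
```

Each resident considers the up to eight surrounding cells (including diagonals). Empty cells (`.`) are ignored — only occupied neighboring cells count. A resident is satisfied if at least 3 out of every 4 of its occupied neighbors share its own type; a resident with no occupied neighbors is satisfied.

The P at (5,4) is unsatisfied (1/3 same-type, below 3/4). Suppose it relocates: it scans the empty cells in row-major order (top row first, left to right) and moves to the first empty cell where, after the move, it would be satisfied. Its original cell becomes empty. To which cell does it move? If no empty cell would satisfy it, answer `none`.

Vacating (5,4). Empty cells in order:
  (0,1): 1/4 same-type → still unsatisfied.
  (1,2): 3/5 same-type → still unsatisfied.
  (1,4): 3/4 same-type → satisfied — stop here.

(1,4)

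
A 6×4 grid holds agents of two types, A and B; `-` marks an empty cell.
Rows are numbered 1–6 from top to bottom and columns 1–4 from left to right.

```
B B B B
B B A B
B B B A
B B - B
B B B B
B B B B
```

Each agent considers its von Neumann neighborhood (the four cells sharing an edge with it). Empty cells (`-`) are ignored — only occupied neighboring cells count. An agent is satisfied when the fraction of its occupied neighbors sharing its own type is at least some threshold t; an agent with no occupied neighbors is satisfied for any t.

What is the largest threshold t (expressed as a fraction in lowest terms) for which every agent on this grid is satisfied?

Row 1: (1,1)B 2/2 · (1,2)B 3/3 · (1,3)B 2/3 · (1,4)B 2/2
Row 2: (2,1)B 3/3 · (2,2)B 3/4 · (2,3)A 0/4 · (2,4)B 1/3
Row 3: (3,1)B 3/3 · (3,2)B 4/4 · (3,3)B 1/3 · (3,4)A 0/3
Row 4: (4,1)B 3/3 · (4,2)B 3/3 · (4,4)B 1/2
Row 5: (5,1)B 3/3 · (5,2)B 4/4 · (5,3)B 3/3 · (5,4)B 3/3
Row 6: (6,1)B 2/2 · (6,2)B 3/3 · (6,3)B 3/3 · (6,4)B 2/2
The smallest same-type fraction is 0/4 at (2,3), which reduces to 0/1. Any threshold above that leaves this agent unsatisfied.

0/1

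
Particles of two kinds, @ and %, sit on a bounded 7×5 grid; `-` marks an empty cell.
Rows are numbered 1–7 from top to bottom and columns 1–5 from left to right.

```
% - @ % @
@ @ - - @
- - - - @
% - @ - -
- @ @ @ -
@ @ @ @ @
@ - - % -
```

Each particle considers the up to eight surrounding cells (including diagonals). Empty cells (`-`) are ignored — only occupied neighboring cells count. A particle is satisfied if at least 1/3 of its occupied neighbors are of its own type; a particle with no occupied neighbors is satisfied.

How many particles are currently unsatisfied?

(1,1)% 0/2 unhappy
(1,3)@ 1/2 ok
(1,4)% 0/3 unhappy
(1,5)@ 1/2 ok
(2,1)@ 1/2 ok
(2,2)@ 2/3 ok
(2,5)@ 2/3 ok
(3,5)@ 1/1 ok
(4,1)% 0/1 unhappy
(4,3)@ 3/3 ok
(5,2)@ 5/6 ok
(5,3)@ 6/6 ok
(5,4)@ 5/5 ok
(6,1)@ 3/3 ok
(6,2)@ 5/5 ok
(6,3)@ 5/6 ok
(6,4)@ 4/5 ok
(6,5)@ 2/3 ok
(7,1)@ 2/2 ok
(7,4)% 0/3 unhappy
Unsatisfied: (1,1), (1,4), (4,1), (7,4) — 4 in total.

4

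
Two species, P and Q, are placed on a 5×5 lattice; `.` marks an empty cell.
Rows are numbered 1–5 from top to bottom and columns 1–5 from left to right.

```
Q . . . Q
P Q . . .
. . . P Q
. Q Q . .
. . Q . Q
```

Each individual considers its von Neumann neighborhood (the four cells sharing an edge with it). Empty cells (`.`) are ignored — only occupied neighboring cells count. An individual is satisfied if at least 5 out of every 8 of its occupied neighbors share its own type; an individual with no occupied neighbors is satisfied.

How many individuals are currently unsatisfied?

5

Row 1: (1,1)Q 0/1 ✗ · (1,5)Q 0/0 ✓
Row 2: (2,1)P 0/2 ✗ · (2,2)Q 0/1 ✗
Row 3: (3,4)P 0/1 ✗ · (3,5)Q 0/1 ✗
Row 4: (4,2)Q 1/1 ✓ · (4,3)Q 2/2 ✓
Row 5: (5,3)Q 1/1 ✓ · (5,5)Q 0/0 ✓
Unsatisfied: (1,1), (2,1), (2,2), (3,4), (3,5) — 5 in total.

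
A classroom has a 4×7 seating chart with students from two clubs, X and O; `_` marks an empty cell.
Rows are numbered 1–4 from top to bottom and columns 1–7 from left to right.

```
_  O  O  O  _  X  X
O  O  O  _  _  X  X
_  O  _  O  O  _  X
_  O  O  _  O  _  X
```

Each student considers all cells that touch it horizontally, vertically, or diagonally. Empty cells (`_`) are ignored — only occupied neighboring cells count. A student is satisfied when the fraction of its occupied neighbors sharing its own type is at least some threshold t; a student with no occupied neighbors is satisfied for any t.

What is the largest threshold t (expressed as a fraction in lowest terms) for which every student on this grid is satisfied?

Row 1: (1,2)O 4/4 · (1,3)O 4/4 · (1,4)O 2/2 · (1,6)X 3/3 · (1,7)X 3/3
Row 2: (2,1)O 3/3 · (2,2)O 5/5 · (2,3)O 6/6 · (2,6)X 4/5 · (2,7)X 4/4
Row 3: (3,2)O 5/5 · (3,4)O 4/4 · (3,5)O 2/3 · (3,7)X 3/3
Row 4: (4,2)O 2/2 · (4,3)O 3/3 · (4,5)O 2/2 · (4,7)X 1/1
The smallest same-type fraction is 2/3 at (3,5), which reduces to 2/3. Any threshold above that leaves this student unsatisfied.

2/3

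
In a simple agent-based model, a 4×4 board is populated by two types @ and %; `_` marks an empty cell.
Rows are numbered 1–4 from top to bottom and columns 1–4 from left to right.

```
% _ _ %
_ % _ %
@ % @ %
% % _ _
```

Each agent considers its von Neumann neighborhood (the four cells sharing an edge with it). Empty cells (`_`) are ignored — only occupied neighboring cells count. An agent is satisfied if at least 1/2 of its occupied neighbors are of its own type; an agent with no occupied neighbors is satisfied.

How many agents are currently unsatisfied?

2

(1,1)% 0/0 satisfied
(1,4)% 1/1 satisfied
(2,2)% 1/1 satisfied
(2,4)% 2/2 satisfied
(3,1)@ 0/2 not
(3,2)% 2/4 satisfied
(3,3)@ 0/2 not
(3,4)% 1/2 satisfied
(4,1)% 1/2 satisfied
(4,2)% 2/2 satisfied
Unsatisfied: (3,1), (3,3) — 2 in total.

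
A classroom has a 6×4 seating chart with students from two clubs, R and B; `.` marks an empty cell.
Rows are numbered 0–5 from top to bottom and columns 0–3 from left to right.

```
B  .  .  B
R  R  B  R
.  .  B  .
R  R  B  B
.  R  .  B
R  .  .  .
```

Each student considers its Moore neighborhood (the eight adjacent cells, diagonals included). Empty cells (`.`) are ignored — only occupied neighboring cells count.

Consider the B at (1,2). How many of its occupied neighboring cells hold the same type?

Occupied neighbors of (1,2): (0,3)=B, (1,1)=R, (1,3)=R, (2,2)=B.
Same type (B): 2 of 4.

2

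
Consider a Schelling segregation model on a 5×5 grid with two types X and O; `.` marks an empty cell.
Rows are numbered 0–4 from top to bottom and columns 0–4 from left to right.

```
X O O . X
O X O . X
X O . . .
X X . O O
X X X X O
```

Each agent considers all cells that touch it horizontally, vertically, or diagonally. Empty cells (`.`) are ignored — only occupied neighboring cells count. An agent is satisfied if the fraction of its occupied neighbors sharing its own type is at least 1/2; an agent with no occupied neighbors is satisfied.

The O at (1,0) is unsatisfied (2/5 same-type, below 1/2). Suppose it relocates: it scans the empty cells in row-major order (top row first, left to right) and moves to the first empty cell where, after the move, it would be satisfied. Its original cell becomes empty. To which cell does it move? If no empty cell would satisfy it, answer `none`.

Vacating (1,0). Empty cells in order:
  (0,3): 2/4 same-type → satisfied — stop here.

(0,3)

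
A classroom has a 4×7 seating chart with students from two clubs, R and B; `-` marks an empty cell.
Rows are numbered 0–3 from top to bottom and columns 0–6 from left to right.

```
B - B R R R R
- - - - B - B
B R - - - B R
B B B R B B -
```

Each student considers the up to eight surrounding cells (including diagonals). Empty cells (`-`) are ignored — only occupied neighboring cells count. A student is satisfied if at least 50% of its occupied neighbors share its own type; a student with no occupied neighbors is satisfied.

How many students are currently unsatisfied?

(0,0)B 0/0 ok
(0,2)B 0/1 unhappy
(0,3)R 1/3 unhappy
(0,4)R 2/3 ok
(0,5)R 2/4 ok
(0,6)R 1/2 ok
(1,4)B 1/4 unhappy
(1,6)B 1/4 unhappy
(2,0)B 2/3 ok
(2,1)R 0/4 unhappy
(2,5)B 4/5 ok
(2,6)R 0/3 unhappy
(3,0)B 2/3 ok
(3,1)B 3/4 ok
(3,2)B 1/3 unhappy
(3,3)R 0/2 unhappy
(3,4)B 2/3 ok
(3,5)B 2/3 ok
Unsatisfied: (0,2), (0,3), (1,4), (1,6), (2,1), (2,6), (3,2), (3,3) — 8 in total.

8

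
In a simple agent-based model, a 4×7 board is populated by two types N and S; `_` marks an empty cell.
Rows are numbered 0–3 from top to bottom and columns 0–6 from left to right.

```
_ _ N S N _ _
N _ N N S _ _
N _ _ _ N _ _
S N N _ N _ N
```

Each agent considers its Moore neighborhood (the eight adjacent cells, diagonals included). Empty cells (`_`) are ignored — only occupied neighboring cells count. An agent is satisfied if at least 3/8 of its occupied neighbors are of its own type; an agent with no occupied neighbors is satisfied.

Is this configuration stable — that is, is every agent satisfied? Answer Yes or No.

(0,2)N 2/3 ok
(0,3)S 1/5 unhappy
(0,4)N 1/3 unhappy
(1,0)N 1/1 ok
(1,2)N 2/3 ok
(1,3)N 4/6 ok
(1,4)S 1/4 unhappy
(2,0)N 2/3 ok
(2,4)N 2/3 ok
(3,0)S 0/2 unhappy
(3,1)N 2/3 ok
(3,2)N 1/1 ok
(3,4)N 1/1 ok
(3,6)N 0/0 ok
For instance (0,3) has only 1/5 same-type neighbors, below 3/8.

No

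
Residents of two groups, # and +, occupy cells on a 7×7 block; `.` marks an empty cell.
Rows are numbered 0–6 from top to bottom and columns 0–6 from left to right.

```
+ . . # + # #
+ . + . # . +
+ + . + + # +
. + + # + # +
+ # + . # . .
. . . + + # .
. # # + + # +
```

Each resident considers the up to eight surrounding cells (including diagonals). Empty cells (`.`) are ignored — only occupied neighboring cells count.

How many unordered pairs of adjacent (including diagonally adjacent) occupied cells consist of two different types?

37

Scan each occupied cell's neighbors to the right and below (and the two forward diagonals) so each pair is counted once.
From row 0: 6 unlike of 10 pairs (running 6/10).
From row 1: 3 unlike of 9 pairs (running 9/19).
From row 2: 8 unlike of 18 pairs (running 17/37).
From row 3: 8 unlike of 14 pairs (running 25/51).
From row 4: 4 unlike of 6 pairs (running 29/57).
From row 5: 5 unlike of 11 pairs (running 34/68).
From row 6: 3 unlike of 5 pairs (running 37/73).
Total adjacent occupied pairs: 73; unlike-type pairs: 37.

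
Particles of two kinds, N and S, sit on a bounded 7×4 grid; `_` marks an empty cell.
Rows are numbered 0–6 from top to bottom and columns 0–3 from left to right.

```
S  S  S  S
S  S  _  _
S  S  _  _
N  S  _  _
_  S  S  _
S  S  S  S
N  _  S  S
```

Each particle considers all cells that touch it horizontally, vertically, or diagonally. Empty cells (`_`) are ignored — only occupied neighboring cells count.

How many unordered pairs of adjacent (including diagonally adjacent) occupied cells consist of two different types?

Scan each occupied cell's neighbors to the right and below (and the two forward diagonals) so each pair is counted once.
From row 0: 0 unlike of 8 pairs (running 0/8).
From row 1: 0 unlike of 5 pairs (running 0/13).
From row 2: 2 unlike of 5 pairs (running 2/18).
From row 3: 2 unlike of 4 pairs (running 4/22).
From row 4: 0 unlike of 7 pairs (running 4/29).
From row 5: 2 unlike of 10 pairs (running 6/39).
From row 6: 0 unlike of 1 pairs (running 6/40).
Total adjacent occupied pairs: 40; unlike-type pairs: 6.

6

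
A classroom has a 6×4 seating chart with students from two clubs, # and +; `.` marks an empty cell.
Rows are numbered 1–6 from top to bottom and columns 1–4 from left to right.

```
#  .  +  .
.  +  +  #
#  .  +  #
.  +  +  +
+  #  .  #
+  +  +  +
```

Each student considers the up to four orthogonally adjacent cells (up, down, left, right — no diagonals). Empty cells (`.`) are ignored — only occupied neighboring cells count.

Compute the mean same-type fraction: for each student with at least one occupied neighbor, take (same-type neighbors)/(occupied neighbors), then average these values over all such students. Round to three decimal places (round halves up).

(1,1)# — no occupied neighbors
(1,3)+ 1/1
(2,2)+ 1/1
(2,3)+ 3/4
(2,4)# 1/2
(3,1)# — no occupied neighbors
(3,3)+ 2/3
(3,4)# 1/3
(4,2)+ 1/2
(4,3)+ 3/3
(4,4)+ 1/3
(5,1)+ 1/2
(5,2)# 0/3
(5,4)# 0/2
(6,1)+ 2/2
(6,2)+ 2/3
(6,3)+ 2/2
(6,4)+ 1/2
Sum over 16 students: 1/1 + 1/1 + 3/4 + 1/2 + 2/3 + 1/3 + 1/2 + 3/3 + 1/3 + 1/2 + 0/3 + 0/2 + 2/2 + 2/3 + 2/2 + 1/2 = 39/4; mean = 39/4 ÷ 16 = 39/64 = 0.609375 → 0.609.

0.609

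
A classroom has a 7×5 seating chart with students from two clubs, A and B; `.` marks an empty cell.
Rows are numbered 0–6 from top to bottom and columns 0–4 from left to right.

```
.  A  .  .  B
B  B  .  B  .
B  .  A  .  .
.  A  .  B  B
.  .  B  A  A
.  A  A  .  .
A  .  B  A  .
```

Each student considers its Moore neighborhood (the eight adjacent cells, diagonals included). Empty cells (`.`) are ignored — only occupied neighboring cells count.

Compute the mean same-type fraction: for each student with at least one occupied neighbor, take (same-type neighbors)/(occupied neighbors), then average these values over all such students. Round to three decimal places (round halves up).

Row 0: (0,1)A 0/2 · (0,4)B 1/1
Row 1: (1,0)B 2/3 · (1,1)B 2/4 · (1,3)B 1/2
Row 2: (2,0)B 2/3 · (2,2)A 1/4
Row 3: (3,1)A 1/3 · (3,3)B 2/5 · (3,4)B 1/3
Row 4: (4,2)B 1/5 · (4,3)A 2/5 · (4,4)A 1/3
Row 5: (5,1)A 2/4 · (5,2)A 3/5
Row 6: (6,0)A 1/1 · (6,2)B 0/3 · (6,3)A 1/2
Sum over 18 students: 0/2 + 1/1 + 2/3 + 2/4 + 1/2 + 2/3 + 1/4 + 1/3 + 2/5 + 1/3 + 1/5 + 2/5 + 1/3 + 2/4 + 3/5 + 1/1 + 0/3 + 1/2 = 491/60; mean = 491/60 ÷ 18 = 491/1080 = 0.454629… → 0.455.

0.455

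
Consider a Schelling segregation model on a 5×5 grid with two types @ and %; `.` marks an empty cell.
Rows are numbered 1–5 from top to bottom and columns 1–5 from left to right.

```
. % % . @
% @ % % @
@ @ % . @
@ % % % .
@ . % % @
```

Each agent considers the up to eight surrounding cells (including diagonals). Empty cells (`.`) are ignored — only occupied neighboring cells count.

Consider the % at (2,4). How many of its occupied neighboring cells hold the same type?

Occupied neighbors of (2,4): (1,3)=%, (1,5)=@, (2,3)=%, (2,5)=@, (3,3)=%, (3,5)=@.
Same type (%): 3 of 6.

3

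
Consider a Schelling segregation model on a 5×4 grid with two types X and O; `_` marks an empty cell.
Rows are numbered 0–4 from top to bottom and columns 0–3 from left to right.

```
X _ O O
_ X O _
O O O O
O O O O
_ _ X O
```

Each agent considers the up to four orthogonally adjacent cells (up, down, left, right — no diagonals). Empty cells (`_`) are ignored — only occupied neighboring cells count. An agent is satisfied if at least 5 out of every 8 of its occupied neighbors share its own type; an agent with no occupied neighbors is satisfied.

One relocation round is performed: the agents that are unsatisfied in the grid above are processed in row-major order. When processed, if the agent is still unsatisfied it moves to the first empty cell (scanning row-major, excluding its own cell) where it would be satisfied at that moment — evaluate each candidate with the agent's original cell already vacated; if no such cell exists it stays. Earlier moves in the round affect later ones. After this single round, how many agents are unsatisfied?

Initially unsatisfied (in order): (1,1), (4,2), (4,3).
  (1,1): no empty cell satisfies it; stays.
  (4,2) → (0,1).
  (4,3): now satisfied by earlier moves; stays.
Resulting grid:
X X O O
_ X O _
O O O O
O O O O
_ _ _ O
Unsatisfied now: (1,1).

1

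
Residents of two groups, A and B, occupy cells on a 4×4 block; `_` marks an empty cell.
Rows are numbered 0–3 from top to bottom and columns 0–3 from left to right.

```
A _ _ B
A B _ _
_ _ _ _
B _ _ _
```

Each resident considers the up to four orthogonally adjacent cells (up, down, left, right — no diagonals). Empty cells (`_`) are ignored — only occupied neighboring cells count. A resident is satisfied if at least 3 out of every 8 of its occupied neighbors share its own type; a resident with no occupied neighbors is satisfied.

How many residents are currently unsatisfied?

1

(0,0)A 1/1 ✓
(0,3)B 0/0 ✓
(1,0)A 1/2 ✓
(1,1)B 0/1 ✗
(3,0)B 0/0 ✓
Unsatisfied: (1,1) — 1 in total.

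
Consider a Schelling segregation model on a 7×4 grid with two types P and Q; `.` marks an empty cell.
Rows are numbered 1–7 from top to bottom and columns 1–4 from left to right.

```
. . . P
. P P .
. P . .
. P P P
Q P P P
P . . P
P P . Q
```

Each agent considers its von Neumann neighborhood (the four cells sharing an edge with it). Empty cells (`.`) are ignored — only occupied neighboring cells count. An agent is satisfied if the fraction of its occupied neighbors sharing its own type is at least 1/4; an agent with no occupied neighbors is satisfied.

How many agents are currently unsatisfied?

2

Row 1: (1,4)P 0/0 satisfied
Row 2: (2,2)P 2/2 satisfied · (2,3)P 1/1 satisfied
Row 3: (3,2)P 2/2 satisfied
Row 4: (4,2)P 3/3 satisfied · (4,3)P 3/3 satisfied · (4,4)P 2/2 satisfied
Row 5: (5,1)Q 0/2 not · (5,2)P 2/3 satisfied · (5,3)P 3/3 satisfied · (5,4)P 3/3 satisfied
Row 6: (6,1)P 1/2 satisfied · (6,4)P 1/2 satisfied
Row 7: (7,1)P 2/2 satisfied · (7,2)P 1/1 satisfied · (7,4)Q 0/1 not
Unsatisfied: (5,1), (7,4) — 2 in total.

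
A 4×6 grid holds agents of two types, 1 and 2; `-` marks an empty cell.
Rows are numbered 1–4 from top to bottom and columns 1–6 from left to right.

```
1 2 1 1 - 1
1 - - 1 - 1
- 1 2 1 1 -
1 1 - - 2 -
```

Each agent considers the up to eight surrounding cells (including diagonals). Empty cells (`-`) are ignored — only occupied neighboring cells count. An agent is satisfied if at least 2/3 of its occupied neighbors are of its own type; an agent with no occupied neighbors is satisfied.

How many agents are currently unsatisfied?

5

Row 1: (1,1)1 1/2 not · (1,2)2 0/3 not · (1,3)1 2/3 satisfied · (1,4)1 2/2 satisfied · (1,6)1 1/1 satisfied
Row 2: (2,1)1 2/3 satisfied · (2,4)1 4/5 satisfied · (2,6)1 2/2 satisfied
Row 3: (3,2)1 3/4 satisfied · (3,3)2 0/4 not · (3,4)1 2/4 not · (3,5)1 3/4 satisfied
Row 4: (4,1)1 2/2 satisfied · (4,2)1 2/3 satisfied · (4,5)2 0/2 not
Unsatisfied: (1,1), (1,2), (3,3), (3,4), (4,5) — 5 in total.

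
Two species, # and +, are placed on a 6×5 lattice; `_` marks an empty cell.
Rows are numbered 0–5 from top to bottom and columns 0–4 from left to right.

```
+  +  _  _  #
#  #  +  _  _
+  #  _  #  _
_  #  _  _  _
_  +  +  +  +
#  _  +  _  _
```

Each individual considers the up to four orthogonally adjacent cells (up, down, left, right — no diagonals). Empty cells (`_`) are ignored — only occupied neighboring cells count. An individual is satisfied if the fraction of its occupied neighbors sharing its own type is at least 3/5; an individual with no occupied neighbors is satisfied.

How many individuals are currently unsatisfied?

8

(0,0)+ 1/2 unhappy
(0,1)+ 1/2 unhappy
(0,4)# 0/0 ok
(1,0)# 1/3 unhappy
(1,1)# 2/4 unhappy
(1,2)+ 0/1 unhappy
(2,0)+ 0/2 unhappy
(2,1)# 2/3 ok
(2,3)# 0/0 ok
(3,1)# 1/2 unhappy
(4,1)+ 1/2 unhappy
(4,2)+ 3/3 ok
(4,3)+ 2/2 ok
(4,4)+ 1/1 ok
(5,0)# 0/0 ok
(5,2)+ 1/1 ok
Unsatisfied: (0,0), (0,1), (1,0), (1,1), (1,2), (2,0), (3,1), (4,1) — 8 in total.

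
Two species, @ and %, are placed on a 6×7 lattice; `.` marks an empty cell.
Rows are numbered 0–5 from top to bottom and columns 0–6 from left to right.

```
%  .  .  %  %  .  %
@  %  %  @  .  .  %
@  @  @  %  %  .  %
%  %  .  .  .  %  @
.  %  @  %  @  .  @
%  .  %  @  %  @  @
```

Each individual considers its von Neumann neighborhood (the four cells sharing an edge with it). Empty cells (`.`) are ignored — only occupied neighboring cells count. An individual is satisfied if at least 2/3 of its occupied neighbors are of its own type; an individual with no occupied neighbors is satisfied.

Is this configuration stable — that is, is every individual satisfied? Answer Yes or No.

(0,0)% 0/1 unhappy
(0,3)% 1/2 unhappy
(0,4)% 1/1 ok
(0,6)% 1/1 ok
(1,0)@ 1/3 unhappy
(1,1)% 1/3 unhappy
(1,2)% 1/3 unhappy
(1,3)@ 0/3 unhappy
(1,6)% 2/2 ok
(2,0)@ 2/3 ok
(2,1)@ 2/4 unhappy
(2,2)@ 1/3 unhappy
(2,3)% 1/3 unhappy
(2,4)% 1/1 ok
(2,6)% 1/2 unhappy
(3,0)% 1/2 unhappy
(3,1)% 2/3 ok
(3,5)% 0/1 unhappy
(3,6)@ 1/3 unhappy
(4,1)% 1/2 unhappy
(4,2)@ 0/3 unhappy
(4,3)% 0/3 unhappy
(4,4)@ 0/2 unhappy
(4,6)@ 2/2 ok
(5,0)% 0/0 ok
(5,2)% 0/2 unhappy
(5,3)@ 0/3 unhappy
(5,4)% 0/3 unhappy
(5,5)@ 1/2 unhappy
(5,6)@ 2/2 ok
For instance (0,0) has only 0/1 same-type neighbors, below 2/3.

No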